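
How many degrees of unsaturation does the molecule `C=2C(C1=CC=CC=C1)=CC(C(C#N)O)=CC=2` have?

10

Molecular formula from the SMILES: C14H11NO.
DoU = (2C + 2 + N − H − X)/2 = (2·14 + 2 + 1 − 11 − 0)/2 = 20/2 = 10.
(Structurally: 2 ring(s) + 8 π bond(s) = 10.)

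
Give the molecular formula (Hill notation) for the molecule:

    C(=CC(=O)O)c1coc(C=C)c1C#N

Heavy atoms from the SMILES: 10 C, 1 N, 3 O.
Implicit hydrogens by atom environment:
  3 × C: 1 H each → 3
  3 × C (aromatic): no H
  2 × C: no H
  1 × C: 2 H
  1 × C (aromatic): 1 H
  1 × N: no H
  1 × O: 1 H
  1 × O (aromatic): no H
  1 × O: no H
  Total hydrogens = 7.
Molecular formula: C10H7NO3

C10H7NO3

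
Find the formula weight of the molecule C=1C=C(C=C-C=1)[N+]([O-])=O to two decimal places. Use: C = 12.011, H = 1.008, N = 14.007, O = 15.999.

Molecular formula: C6H5NO2.
M = 6×12.011 + 5×1.008 + 1×14.007 + 2×15.999 = 123.11 g/mol.

123.11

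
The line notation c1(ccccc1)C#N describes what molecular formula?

Heavy atoms from the SMILES: 7 C, 1 N.
Implicit hydrogens by atom environment:
  5 × C (aromatic): 1 H each → 5
  1 × C (aromatic): no H
  1 × C: no H
  1 × N: no H
  Total hydrogens = 5.
Molecular formula: C7H5N

C7H5N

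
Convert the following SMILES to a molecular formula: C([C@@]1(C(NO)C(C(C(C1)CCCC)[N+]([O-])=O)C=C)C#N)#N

Heavy atoms from the SMILES: 14 C, 4 N, 3 O.
Implicit hydrogens by atom environment:
  5 × C: 2 H each → 10
  5 × C: 1 H each → 5
  3 × C: no H
  2 × N: no H
  1 × C: 3 H
  1 × N: 1 H
  1 × N (charge +1): no H
  1 × O: 1 H
  1 × O: no H
  1 × O (charge -1): no H
  Total hydrogens = 20.
Molecular formula: C14H20N4O3

C14H20N4O3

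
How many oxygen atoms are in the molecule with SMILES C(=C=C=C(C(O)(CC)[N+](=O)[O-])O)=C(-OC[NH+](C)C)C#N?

The symbol for oxygen appears 5 times in the SMILES.

5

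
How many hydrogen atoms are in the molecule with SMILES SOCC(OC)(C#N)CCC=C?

Hydrogens are implicit in SMILES; fill each atom to its normal valence:
  4 × C: 2 H each → 8
  2 × C: no H
  2 × O: no H
  1 × C: 3 H
  1 × C: 1 H
  1 × N: no H
  1 × S: 1 H
  Total hydrogens = 13.

13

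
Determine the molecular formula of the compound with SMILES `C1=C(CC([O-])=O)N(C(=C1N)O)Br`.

Heavy atoms from the SMILES: 1 Br, 6 C, 2 N, 3 O.
Implicit hydrogens by atom environment:
  3 × C (aromatic): no H
  1 × Br: no H
  1 × C: 2 H
  1 × C (aromatic): 1 H
  1 × C: no H
  1 × N: 2 H
  1 × N (aromatic): no H
  1 × O: 1 H
  1 × O: no H
  1 × O (charge -1): no H
  Total hydrogens = 6.
Net charge -1.
Molecular formula: C6H6BrN2O3-

C6H6BrN2O3-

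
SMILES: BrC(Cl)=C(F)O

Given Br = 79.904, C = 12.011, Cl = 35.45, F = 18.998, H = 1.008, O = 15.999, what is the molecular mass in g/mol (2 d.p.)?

175.38

Molecular formula: C2HBrClFO.
M = 1×79.904 + 2×12.011 + 1×35.45 + 1×18.998 + 1×1.008 + 1×15.999 = 175.38 g/mol.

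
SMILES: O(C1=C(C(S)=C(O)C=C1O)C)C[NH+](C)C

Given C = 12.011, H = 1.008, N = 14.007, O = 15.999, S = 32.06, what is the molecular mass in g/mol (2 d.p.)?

230.30

Molecular formula: C10H16NO3S+.
M = 10×12.011 + 16×1.008 + 1×14.007 + 3×15.999 + 1×32.06 = 230.30 g/mol.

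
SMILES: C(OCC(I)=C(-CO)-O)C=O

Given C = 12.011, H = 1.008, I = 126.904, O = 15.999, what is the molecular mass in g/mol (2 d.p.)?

272.04

Molecular formula: C6H9IO4.
M = 6×12.011 + 9×1.008 + 1×126.904 + 4×15.999 = 272.04 g/mol.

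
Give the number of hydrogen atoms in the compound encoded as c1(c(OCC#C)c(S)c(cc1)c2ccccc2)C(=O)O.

Hydrogens are implicit in SMILES; fill each atom to its normal valence:
  7 × C (aromatic): 1 H each → 7
  5 × C (aromatic): no H
  2 × C: no H
  2 × O: no H
  1 × C: 2 H
  1 × C: 1 H
  1 × O: 1 H
  1 × S: 1 H
  Total hydrogens = 12.

12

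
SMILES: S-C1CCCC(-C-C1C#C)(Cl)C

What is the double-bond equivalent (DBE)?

Molecular formula from the SMILES: C10H15ClS.
DoU = (2C + 2 + N − H − X)/2 = (2·10 + 2 + 0 − 15 − 1)/2 = 6/2 = 3.
(Structurally: 1 ring(s) + 2 π bond(s) = 3.)

3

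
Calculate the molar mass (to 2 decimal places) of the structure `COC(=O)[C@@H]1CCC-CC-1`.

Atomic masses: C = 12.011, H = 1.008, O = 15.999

142.20

Molecular formula: C8H14O2.
M = 8×12.011 + 14×1.008 + 2×15.999 = 142.20 g/mol.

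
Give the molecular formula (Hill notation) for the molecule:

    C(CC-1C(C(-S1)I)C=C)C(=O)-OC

C9H13IO2S

Heavy atoms from the SMILES: 9 C, 1 I, 2 O, 1 S.
Implicit hydrogens by atom environment:
  4 × C: 1 H each → 4
  3 × C: 2 H each → 6
  2 × O: no H
  1 × C: 3 H
  1 × C: no H
  1 × I: no H
  1 × S: no H
  Total hydrogens = 13.
Molecular formula: C9H13IO2S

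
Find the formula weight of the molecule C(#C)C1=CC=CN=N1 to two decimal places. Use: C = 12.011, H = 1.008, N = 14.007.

Molecular formula: C6H4N2.
M = 6×12.011 + 4×1.008 + 2×14.007 = 104.11 g/mol.

104.11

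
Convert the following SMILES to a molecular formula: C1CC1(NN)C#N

C4H7N3

Heavy atoms from the SMILES: 4 C, 3 N.
Implicit hydrogens by atom environment:
  2 × C: 2 H each → 4
  2 × C: no H
  1 × N: 2 H
  1 × N: 1 H
  1 × N: no H
  Total hydrogens = 7.
Molecular formula: C4H7N3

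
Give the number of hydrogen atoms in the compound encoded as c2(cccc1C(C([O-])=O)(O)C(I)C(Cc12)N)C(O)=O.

11

Hydrogens are implicit in SMILES; fill each atom to its normal valence:
  3 × C (aromatic): 1 H each → 3
  3 × C (aromatic): no H
  3 × C: no H
  2 × C: 1 H each → 2
  2 × O: 1 H each → 2
  2 × O: no H
  1 × C: 2 H
  1 × I: no H
  1 × N: 2 H
  1 × O (charge -1): no H
  Total hydrogens = 11.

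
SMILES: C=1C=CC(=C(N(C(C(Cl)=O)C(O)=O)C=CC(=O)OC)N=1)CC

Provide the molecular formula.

Heavy atoms from the SMILES: 14 C, 1 Cl, 2 N, 5 O.
Implicit hydrogens by atom environment:
  4 × O: no H
  3 × C (aromatic): 1 H each → 3
  3 × C: 1 H each → 3
  3 × C: no H
  2 × C: 3 H each → 6
  2 × C (aromatic): no H
  1 × C: 2 H
  1 × Cl: no H
  1 × N (aromatic): no H
  1 × N: no H
  1 × O: 1 H
  Total hydrogens = 15.
Molecular formula: C14H15ClN2O5

C14H15ClN2O5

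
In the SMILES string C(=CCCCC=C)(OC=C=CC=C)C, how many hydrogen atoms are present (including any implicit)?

Hydrogens are implicit in SMILES; fill each atom to its normal valence:
  5 × C: 2 H each → 10
  5 × C: 1 H each → 5
  2 × C: no H
  1 × C: 3 H
  1 × O: no H
  Total hydrogens = 18.

18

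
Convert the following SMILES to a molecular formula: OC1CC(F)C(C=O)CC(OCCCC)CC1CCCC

C17H31FO3

Heavy atoms from the SMILES: 17 C, 1 F, 3 O.
Implicit hydrogens by atom environment:
  9 × C: 2 H each → 18
  6 × C: 1 H each → 6
  2 × C: 3 H each → 6
  2 × O: no H
  1 × F: no H
  1 × O: 1 H
  Total hydrogens = 31.
Molecular formula: C17H31FO3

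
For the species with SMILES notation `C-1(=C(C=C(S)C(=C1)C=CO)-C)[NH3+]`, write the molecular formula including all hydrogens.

Heavy atoms from the SMILES: 9 C, 1 N, 1 O, 1 S.
Implicit hydrogens by atom environment:
  4 × C (aromatic): no H
  2 × C (aromatic): 1 H each → 2
  2 × C: 1 H each → 2
  1 × C: 3 H
  1 × N (charge +1): 3 H
  1 × O: 1 H
  1 × S: 1 H
  Total hydrogens = 12.
Net charge +1.
Molecular formula: C9H12NOS+

C9H12NOS+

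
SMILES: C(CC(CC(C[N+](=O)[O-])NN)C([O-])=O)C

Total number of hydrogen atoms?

Hydrogens are implicit in SMILES; fill each atom to its normal valence:
  4 × C: 2 H each → 8
  2 × C: 1 H each → 2
  2 × O: no H
  2 × O (charge -1): no H
  1 × C: 3 H
  1 × C: no H
  1 × N: 2 H
  1 × N: 1 H
  1 × N (charge +1): no H
  Total hydrogens = 16.

16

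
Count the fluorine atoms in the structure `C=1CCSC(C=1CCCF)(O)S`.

1

The symbol for fluorine appears 1 time in the SMILES.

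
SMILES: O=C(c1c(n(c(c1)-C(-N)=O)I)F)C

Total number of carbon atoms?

The symbol for carbon appears 7 times in the SMILES. Lowercase c denotes aromatic carbon and counts toward C.

7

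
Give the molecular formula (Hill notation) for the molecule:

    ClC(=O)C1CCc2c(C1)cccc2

C11H11ClO

Heavy atoms from the SMILES: 11 C, 1 Cl, 1 O.
Implicit hydrogens by atom environment:
  4 × C (aromatic): 1 H each → 4
  3 × C: 2 H each → 6
  2 × C (aromatic): no H
  1 × C: 1 H
  1 × C: no H
  1 × Cl: no H
  1 × O: no H
  Total hydrogens = 11.
Molecular formula: C11H11ClO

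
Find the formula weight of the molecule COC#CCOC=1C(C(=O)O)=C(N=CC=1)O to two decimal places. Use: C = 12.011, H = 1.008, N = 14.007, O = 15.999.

223.18

Molecular formula: C10H9NO5.
M = 10×12.011 + 9×1.008 + 1×14.007 + 5×15.999 = 223.18 g/mol.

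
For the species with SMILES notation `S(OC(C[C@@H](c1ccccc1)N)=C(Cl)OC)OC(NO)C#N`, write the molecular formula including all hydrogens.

C13H16ClN3O4S

Heavy atoms from the SMILES: 13 C, 1 Cl, 3 N, 4 O, 1 S.
Implicit hydrogens by atom environment:
  5 × C (aromatic): 1 H each → 5
  3 × C: no H
  3 × O: no H
  2 × C: 1 H each → 2
  1 × C: 3 H
  1 × C: 2 H
  1 × C (aromatic): no H
  1 × Cl: no H
  1 × N: 2 H
  1 × N: 1 H
  1 × N: no H
  1 × O: 1 H
  1 × S: no H
  Total hydrogens = 16.
Molecular formula: C13H16ClN3O4S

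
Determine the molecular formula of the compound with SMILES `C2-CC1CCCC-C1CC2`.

C10H18

Heavy atoms from the SMILES: 10 C.
Implicit hydrogens by atom environment:
  8 × C: 2 H each → 16
  2 × C: 1 H each → 2
  Total hydrogens = 18.
Molecular formula: C10H18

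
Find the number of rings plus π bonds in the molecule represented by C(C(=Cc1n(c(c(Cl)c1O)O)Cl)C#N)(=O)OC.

Molecular formula from the SMILES: C9H6Cl2N2O4.
DoU = (2C + 2 + N − H − X)/2 = (2·9 + 2 + 2 − 6 − 2)/2 = 14/2 = 7.
(Structurally: 1 ring(s) + 6 π bond(s) = 7.)

7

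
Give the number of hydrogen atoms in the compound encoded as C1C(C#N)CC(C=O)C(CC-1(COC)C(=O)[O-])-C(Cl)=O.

15

Hydrogens are implicit in SMILES; fill each atom to its normal valence:
  4 × C: 2 H each → 8
  4 × C: 1 H each → 4
  4 × C: no H
  4 × O: no H
  1 × C: 3 H
  1 × Cl: no H
  1 × N: no H
  1 × O (charge -1): no H
  Total hydrogens = 15.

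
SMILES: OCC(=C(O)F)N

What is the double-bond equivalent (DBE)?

Molecular formula from the SMILES: C3H6FNO2.
DoU = (2C + 2 + N − H − X)/2 = (2·3 + 2 + 1 − 6 − 1)/2 = 2/2 = 1.
(Structurally: 0 ring(s) + 1 π bond(s) = 1.)

1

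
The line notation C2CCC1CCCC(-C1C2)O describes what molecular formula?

C10H18O

Heavy atoms from the SMILES: 10 C, 1 O.
Implicit hydrogens by atom environment:
  7 × C: 2 H each → 14
  3 × C: 1 H each → 3
  1 × O: 1 H
  Total hydrogens = 18.
Molecular formula: C10H18O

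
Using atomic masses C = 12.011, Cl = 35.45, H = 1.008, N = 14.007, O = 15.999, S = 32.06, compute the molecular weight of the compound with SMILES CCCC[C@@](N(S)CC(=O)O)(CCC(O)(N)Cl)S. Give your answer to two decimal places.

316.86

Molecular formula: C10H21ClN2O3S2.
M = 10×12.011 + 1×35.45 + 21×1.008 + 2×14.007 + 3×15.999 + 2×32.06 = 316.86 g/mol.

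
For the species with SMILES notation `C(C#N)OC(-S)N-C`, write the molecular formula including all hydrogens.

C4H8N2OS

Heavy atoms from the SMILES: 4 C, 2 N, 1 O, 1 S.
Implicit hydrogens by atom environment:
  1 × C: 3 H
  1 × C: 2 H
  1 × C: 1 H
  1 × C: no H
  1 × N: 1 H
  1 × N: no H
  1 × O: no H
  1 × S: 1 H
  Total hydrogens = 8.
Molecular formula: C4H8N2OS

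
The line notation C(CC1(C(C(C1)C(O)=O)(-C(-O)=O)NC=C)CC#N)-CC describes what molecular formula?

C14H20N2O4

Heavy atoms from the SMILES: 14 C, 2 N, 4 O.
Implicit hydrogens by atom environment:
  6 × C: 2 H each → 12
  5 × C: no H
  2 × C: 1 H each → 2
  2 × O: 1 H each → 2
  2 × O: no H
  1 × C: 3 H
  1 × N: 1 H
  1 × N: no H
  Total hydrogens = 20.
Molecular formula: C14H20N2O4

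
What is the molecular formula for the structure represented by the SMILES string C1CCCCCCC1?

Heavy atoms from the SMILES: 8 C.
Implicit hydrogens by atom environment:
  8 × C: 2 H each → 16
  Total hydrogens = 16.
Molecular formula: C8H16

C8H16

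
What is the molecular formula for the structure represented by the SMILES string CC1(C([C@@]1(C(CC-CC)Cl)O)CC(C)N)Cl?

Heavy atoms from the SMILES: 12 C, 2 Cl, 1 N, 1 O.
Implicit hydrogens by atom environment:
  4 × C: 2 H each → 8
  3 × C: 3 H each → 9
  3 × C: 1 H each → 3
  2 × C: no H
  2 × Cl: no H
  1 × N: 2 H
  1 × O: 1 H
  Total hydrogens = 23.
Molecular formula: C12H23Cl2NO

C12H23Cl2NO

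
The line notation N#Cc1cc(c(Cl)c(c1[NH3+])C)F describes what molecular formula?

C8H7ClFN2+

Heavy atoms from the SMILES: 8 C, 1 Cl, 1 F, 2 N.
Implicit hydrogens by atom environment:
  5 × C (aromatic): no H
  1 × C: 3 H
  1 × C (aromatic): 1 H
  1 × C: no H
  1 × Cl: no H
  1 × F: no H
  1 × N (charge +1): 3 H
  1 × N: no H
  Total hydrogens = 7.
Net charge +1.
Molecular formula: C8H7ClFN2+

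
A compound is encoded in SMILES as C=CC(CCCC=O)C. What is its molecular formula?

C8H14O

Heavy atoms from the SMILES: 8 C, 1 O.
Implicit hydrogens by atom environment:
  4 × C: 2 H each → 8
  3 × C: 1 H each → 3
  1 × C: 3 H
  1 × O: no H
  Total hydrogens = 14.
Molecular formula: C8H14O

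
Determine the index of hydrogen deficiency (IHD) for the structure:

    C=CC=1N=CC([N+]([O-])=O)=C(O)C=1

6

Molecular formula from the SMILES: C7H6N2O3.
DoU = (2C + 2 + N − H − X)/2 = (2·7 + 2 + 2 − 6 − 0)/2 = 12/2 = 6.
(Structurally: 1 ring(s) + 5 π bond(s) = 6.)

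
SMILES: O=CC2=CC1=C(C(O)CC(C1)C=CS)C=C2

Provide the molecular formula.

C13H14O2S

Heavy atoms from the SMILES: 13 C, 2 O, 1 S.
Implicit hydrogens by atom environment:
  5 × C: 1 H each → 5
  3 × C (aromatic): 1 H each → 3
  3 × C (aromatic): no H
  2 × C: 2 H each → 4
  1 × O: 1 H
  1 × O: no H
  1 × S: 1 H
  Total hydrogens = 14.
Molecular formula: C13H14O2S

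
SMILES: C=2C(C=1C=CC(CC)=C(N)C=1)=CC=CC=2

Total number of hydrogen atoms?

Hydrogens are implicit in SMILES; fill each atom to its normal valence:
  8 × C (aromatic): 1 H each → 8
  4 × C (aromatic): no H
  1 × C: 3 H
  1 × C: 2 H
  1 × N: 2 H
  Total hydrogens = 15.

15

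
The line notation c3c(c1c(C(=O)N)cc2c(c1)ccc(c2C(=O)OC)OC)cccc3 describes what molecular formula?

C20H17NO4

Heavy atoms from the SMILES: 20 C, 1 N, 4 O.
Implicit hydrogens by atom environment:
  9 × C (aromatic): 1 H each → 9
  7 × C (aromatic): no H
  4 × O: no H
  2 × C: 3 H each → 6
  2 × C: no H
  1 × N: 2 H
  Total hydrogens = 17.
Molecular formula: C20H17NO4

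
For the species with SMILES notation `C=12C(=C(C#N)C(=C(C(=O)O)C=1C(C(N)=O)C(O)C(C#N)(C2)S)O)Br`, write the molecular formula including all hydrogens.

C14H10BrN3O5S

Heavy atoms from the SMILES: 1 Br, 14 C, 3 N, 5 O, 1 S.
Implicit hydrogens by atom environment:
  6 × C (aromatic): no H
  5 × C: no H
  3 × O: 1 H each → 3
  2 × C: 1 H each → 2
  2 × N: no H
  2 × O: no H
  1 × Br: no H
  1 × C: 2 H
  1 × N: 2 H
  1 × S: 1 H
  Total hydrogens = 10.
Molecular formula: C14H10BrN3O5S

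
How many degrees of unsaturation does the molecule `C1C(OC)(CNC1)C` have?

1

Molecular formula from the SMILES: C6H13NO.
DoU = (2C + 2 + N − H − X)/2 = (2·6 + 2 + 1 − 13 − 0)/2 = 2/2 = 1.
(Structurally: 1 ring(s) + 0 π bond(s) = 1.)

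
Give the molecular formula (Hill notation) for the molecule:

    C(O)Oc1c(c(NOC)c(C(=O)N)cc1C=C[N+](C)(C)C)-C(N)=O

Heavy atoms from the SMILES: 15 C, 4 N, 5 O.
Implicit hydrogens by atom environment:
  5 × C (aromatic): no H
  4 × C: 3 H each → 12
  4 × O: no H
  2 × C: 1 H each → 2
  2 × C: no H
  2 × N: 2 H each → 4
  1 × C: 2 H
  1 × C (aromatic): 1 H
  1 × N: 1 H
  1 × N (charge +1): no H
  1 × O: 1 H
  Total hydrogens = 23.
Net charge +1.
Molecular formula: C15H23N4O5+

C15H23N4O5+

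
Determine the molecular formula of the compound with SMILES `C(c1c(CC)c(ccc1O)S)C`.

Heavy atoms from the SMILES: 10 C, 1 O, 1 S.
Implicit hydrogens by atom environment:
  4 × C (aromatic): no H
  2 × C: 3 H each → 6
  2 × C: 2 H each → 4
  2 × C (aromatic): 1 H each → 2
  1 × O: 1 H
  1 × S: 1 H
  Total hydrogens = 14.
Molecular formula: C10H14OS

C10H14OS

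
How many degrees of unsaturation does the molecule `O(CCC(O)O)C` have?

0

Molecular formula from the SMILES: C4H10O3.
DoU = (2C + 2 + N − H − X)/2 = (2·4 + 2 + 0 − 10 − 0)/2 = 0/2 = 0.
(Structurally: 0 ring(s) + 0 π bond(s) = 0.)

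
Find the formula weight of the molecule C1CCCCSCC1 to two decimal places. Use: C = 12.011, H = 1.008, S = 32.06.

Molecular formula: C7H14S.
M = 7×12.011 + 14×1.008 + 1×32.06 = 130.25 g/mol.

130.25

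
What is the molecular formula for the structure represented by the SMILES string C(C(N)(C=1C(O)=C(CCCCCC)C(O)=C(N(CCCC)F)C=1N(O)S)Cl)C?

Heavy atoms from the SMILES: 19 C, 1 Cl, 1 F, 3 N, 3 O, 1 S.
Implicit hydrogens by atom environment:
  9 × C: 2 H each → 18
  6 × C (aromatic): no H
  3 × C: 3 H each → 9
  3 × O: 1 H each → 3
  2 × N: no H
  1 × C: no H
  1 × Cl: no H
  1 × F: no H
  1 × N: 2 H
  1 × S: 1 H
  Total hydrogens = 33.
Molecular formula: C19H33ClFN3O3S

C19H33ClFN3O3S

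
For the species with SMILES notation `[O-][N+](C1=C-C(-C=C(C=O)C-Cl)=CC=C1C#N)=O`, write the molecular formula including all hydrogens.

Heavy atoms from the SMILES: 11 C, 1 Cl, 2 N, 3 O.
Implicit hydrogens by atom environment:
  3 × C (aromatic): 1 H each → 3
  3 × C (aromatic): no H
  2 × C: 1 H each → 2
  2 × C: no H
  2 × O: no H
  1 × C: 2 H
  1 × Cl: no H
  1 × N: no H
  1 × N (charge +1): no H
  1 × O (charge -1): no H
  Total hydrogens = 7.
Molecular formula: C11H7ClN2O3

C11H7ClN2O3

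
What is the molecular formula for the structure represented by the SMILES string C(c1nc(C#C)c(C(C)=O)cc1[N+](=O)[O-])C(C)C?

Heavy atoms from the SMILES: 13 C, 2 N, 3 O.
Implicit hydrogens by atom environment:
  4 × C (aromatic): no H
  3 × C: 3 H each → 9
  2 × C: 1 H each → 2
  2 × C: no H
  2 × O: no H
  1 × C: 2 H
  1 × C (aromatic): 1 H
  1 × N (aromatic): no H
  1 × N (charge +1): no H
  1 × O (charge -1): no H
  Total hydrogens = 14.
Molecular formula: C13H14N2O3

C13H14N2O3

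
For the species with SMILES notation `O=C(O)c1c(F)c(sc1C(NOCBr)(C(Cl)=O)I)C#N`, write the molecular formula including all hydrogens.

C9H4BrClFIN2O4S

Heavy atoms from the SMILES: 1 Br, 9 C, 1 Cl, 1 F, 1 I, 2 N, 4 O, 1 S.
Implicit hydrogens by atom environment:
  4 × C (aromatic): no H
  4 × C: no H
  3 × O: no H
  1 × Br: no H
  1 × C: 2 H
  1 × Cl: no H
  1 × F: no H
  1 × I: no H
  1 × N: 1 H
  1 × N: no H
  1 × O: 1 H
  1 × S (aromatic): no H
  Total hydrogens = 4.
Molecular formula: C9H4BrClFIN2O4S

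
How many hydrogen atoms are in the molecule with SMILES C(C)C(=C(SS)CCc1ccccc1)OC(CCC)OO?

Hydrogens are implicit in SMILES; fill each atom to its normal valence:
  5 × C: 2 H each → 10
  5 × C (aromatic): 1 H each → 5
  2 × C: 3 H each → 6
  2 × C: no H
  2 × O: no H
  1 × C: 1 H
  1 × C (aromatic): no H
  1 × O: 1 H
  1 × S: 1 H
  1 × S: no H
  Total hydrogens = 24.

24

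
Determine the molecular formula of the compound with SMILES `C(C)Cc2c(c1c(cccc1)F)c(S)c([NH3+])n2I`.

Heavy atoms from the SMILES: 13 C, 1 F, 1 I, 2 N, 1 S.
Implicit hydrogens by atom environment:
  6 × C (aromatic): no H
  4 × C (aromatic): 1 H each → 4
  2 × C: 2 H each → 4
  1 × C: 3 H
  1 × F: no H
  1 × I: no H
  1 × N (charge +1): 3 H
  1 × N (aromatic): no H
  1 × S: 1 H
  Total hydrogens = 15.
Net charge +1.
Molecular formula: C13H15FIN2S+

C13H15FIN2S+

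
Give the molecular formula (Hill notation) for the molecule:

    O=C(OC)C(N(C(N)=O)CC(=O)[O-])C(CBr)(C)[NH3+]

Heavy atoms from the SMILES: 1 Br, 9 C, 3 N, 5 O.
Implicit hydrogens by atom environment:
  4 × C: no H
  4 × O: no H
  2 × C: 3 H each → 6
  2 × C: 2 H each → 4
  1 × Br: no H
  1 × C: 1 H
  1 × N (charge +1): 3 H
  1 × N: 2 H
  1 × N: no H
  1 × O (charge -1): no H
  Total hydrogens = 16.
Molecular formula: C9H16BrN3O5

C9H16BrN3O5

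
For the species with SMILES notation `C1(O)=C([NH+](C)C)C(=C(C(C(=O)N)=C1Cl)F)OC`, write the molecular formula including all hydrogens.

C10H13ClFN2O3+

Heavy atoms from the SMILES: 10 C, 1 Cl, 1 F, 2 N, 3 O.
Implicit hydrogens by atom environment:
  6 × C (aromatic): no H
  3 × C: 3 H each → 9
  2 × O: no H
  1 × C: no H
  1 × Cl: no H
  1 × F: no H
  1 × N: 2 H
  1 × N (charge +1): 1 H
  1 × O: 1 H
  Total hydrogens = 13.
Net charge +1.
Molecular formula: C10H13ClFN2O3+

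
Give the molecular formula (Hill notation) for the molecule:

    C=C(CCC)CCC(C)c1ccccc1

C15H22

Heavy atoms from the SMILES: 15 C.
Implicit hydrogens by atom environment:
  5 × C: 2 H each → 10
  5 × C (aromatic): 1 H each → 5
  2 × C: 3 H each → 6
  1 × C: 1 H
  1 × C: no H
  1 × C (aromatic): no H
  Total hydrogens = 22.
Molecular formula: C15H22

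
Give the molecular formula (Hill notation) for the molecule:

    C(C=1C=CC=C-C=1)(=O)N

Heavy atoms from the SMILES: 7 C, 1 N, 1 O.
Implicit hydrogens by atom environment:
  5 × C (aromatic): 1 H each → 5
  1 × C (aromatic): no H
  1 × C: no H
  1 × N: 2 H
  1 × O: no H
  Total hydrogens = 7.
Molecular formula: C7H7NO

C7H7NO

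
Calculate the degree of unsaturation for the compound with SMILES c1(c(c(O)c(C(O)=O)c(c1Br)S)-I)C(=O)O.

Molecular formula from the SMILES: C8H4BrIO5S.
DoU = (2C + 2 + N − H − X)/2 = (2·8 + 2 + 0 − 4 − 2)/2 = 12/2 = 6.
(Structurally: 1 ring(s) + 5 π bond(s) = 6.)

6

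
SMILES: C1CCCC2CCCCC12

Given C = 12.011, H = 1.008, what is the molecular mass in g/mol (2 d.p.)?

Molecular formula: C10H18.
M = 10×12.011 + 18×1.008 = 138.25 g/mol.

138.25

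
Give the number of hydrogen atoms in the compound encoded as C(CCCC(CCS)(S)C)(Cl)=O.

15

Hydrogens are implicit in SMILES; fill each atom to its normal valence:
  5 × C: 2 H each → 10
  2 × C: no H
  2 × S: 1 H each → 2
  1 × C: 3 H
  1 × Cl: no H
  1 × O: no H
  Total hydrogens = 15.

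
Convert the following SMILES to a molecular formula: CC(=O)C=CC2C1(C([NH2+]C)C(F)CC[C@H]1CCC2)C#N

C16H24FN2O+

Heavy atoms from the SMILES: 16 C, 1 F, 2 N, 1 O.
Implicit hydrogens by atom environment:
  6 × C: 1 H each → 6
  5 × C: 2 H each → 10
  3 × C: no H
  2 × C: 3 H each → 6
  1 × F: no H
  1 × N (charge +1): 2 H
  1 × N: no H
  1 × O: no H
  Total hydrogens = 24.
Net charge +1.
Molecular formula: C16H24FN2O+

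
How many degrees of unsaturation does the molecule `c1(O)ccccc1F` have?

4

Molecular formula from the SMILES: C6H5FO.
DoU = (2C + 2 + N − H − X)/2 = (2·6 + 2 + 0 − 5 − 1)/2 = 8/2 = 4.
(Structurally: 1 ring(s) + 3 π bond(s) = 4.)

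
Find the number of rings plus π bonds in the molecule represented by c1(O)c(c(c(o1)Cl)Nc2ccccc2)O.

7

Molecular formula from the SMILES: C10H8ClNO3.
DoU = (2C + 2 + N − H − X)/2 = (2·10 + 2 + 1 − 8 − 1)/2 = 14/2 = 7.
(Structurally: 2 ring(s) + 5 π bond(s) = 7.)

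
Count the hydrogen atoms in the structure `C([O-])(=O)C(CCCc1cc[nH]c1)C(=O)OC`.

14

Hydrogens are implicit in SMILES; fill each atom to its normal valence:
  3 × C: 2 H each → 6
  3 × C (aromatic): 1 H each → 3
  3 × O: no H
  2 × C: no H
  1 × C: 3 H
  1 × C: 1 H
  1 × C (aromatic): no H
  1 × N (aromatic): 1 H
  1 × O (charge -1): no H
  Total hydrogens = 14.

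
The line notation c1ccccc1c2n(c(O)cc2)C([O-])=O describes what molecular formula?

Heavy atoms from the SMILES: 11 C, 1 N, 3 O.
Implicit hydrogens by atom environment:
  7 × C (aromatic): 1 H each → 7
  3 × C (aromatic): no H
  1 × C: no H
  1 × N (aromatic): no H
  1 × O: 1 H
  1 × O: no H
  1 × O (charge -1): no H
  Total hydrogens = 8.
Net charge -1.
Molecular formula: C11H8NO3-

C11H8NO3-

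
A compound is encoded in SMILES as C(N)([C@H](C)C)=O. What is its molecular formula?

Heavy atoms from the SMILES: 4 C, 1 N, 1 O.
Implicit hydrogens by atom environment:
  2 × C: 3 H each → 6
  1 × C: 1 H
  1 × C: no H
  1 × N: 2 H
  1 × O: no H
  Total hydrogens = 9.
Molecular formula: C4H9NO

C4H9NO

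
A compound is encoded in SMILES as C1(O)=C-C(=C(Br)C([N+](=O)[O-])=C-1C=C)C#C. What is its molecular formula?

Heavy atoms from the SMILES: 1 Br, 10 C, 1 N, 3 O.
Implicit hydrogens by atom environment:
  5 × C (aromatic): no H
  2 × C: 1 H each → 2
  1 × Br: no H
  1 × C: 2 H
  1 × C (aromatic): 1 H
  1 × C: no H
  1 × N (charge +1): no H
  1 × O: 1 H
  1 × O: no H
  1 × O (charge -1): no H
  Total hydrogens = 6.
Molecular formula: C10H6BrNO3

C10H6BrNO3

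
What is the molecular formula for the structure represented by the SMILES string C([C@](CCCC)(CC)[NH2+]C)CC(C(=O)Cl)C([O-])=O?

Heavy atoms from the SMILES: 13 C, 1 Cl, 1 N, 3 O.
Implicit hydrogens by atom environment:
  6 × C: 2 H each → 12
  3 × C: 3 H each → 9
  3 × C: no H
  2 × O: no H
  1 × C: 1 H
  1 × Cl: no H
  1 × N (charge +1): 2 H
  1 × O (charge -1): no H
  Total hydrogens = 24.
Molecular formula: C13H24ClNO3

C13H24ClNO3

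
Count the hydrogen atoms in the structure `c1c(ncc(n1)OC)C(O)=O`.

6

Hydrogens are implicit in SMILES; fill each atom to its normal valence:
  2 × C (aromatic): 1 H each → 2
  2 × C (aromatic): no H
  2 × N (aromatic): no H
  2 × O: no H
  1 × C: 3 H
  1 × C: no H
  1 × O: 1 H
  Total hydrogens = 6.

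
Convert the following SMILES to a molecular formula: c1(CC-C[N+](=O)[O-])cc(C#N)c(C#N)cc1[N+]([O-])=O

Heavy atoms from the SMILES: 11 C, 4 N, 4 O.
Implicit hydrogens by atom environment:
  4 × C (aromatic): no H
  3 × C: 2 H each → 6
  2 × C (aromatic): 1 H each → 2
  2 × C: no H
  2 × N: no H
  2 × N (charge +1): no H
  2 × O: no H
  2 × O (charge -1): no H
  Total hydrogens = 8.
Molecular formula: C11H8N4O4

C11H8N4O4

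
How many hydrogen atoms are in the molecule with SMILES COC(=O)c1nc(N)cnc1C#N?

6

Hydrogens are implicit in SMILES; fill each atom to its normal valence:
  3 × C (aromatic): no H
  2 × C: no H
  2 × N (aromatic): no H
  2 × O: no H
  1 × C: 3 H
  1 × C (aromatic): 1 H
  1 × N: 2 H
  1 × N: no H
  Total hydrogens = 6.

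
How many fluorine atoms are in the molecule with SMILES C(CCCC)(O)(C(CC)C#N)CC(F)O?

The symbol for fluorine appears 1 time in the SMILES.

1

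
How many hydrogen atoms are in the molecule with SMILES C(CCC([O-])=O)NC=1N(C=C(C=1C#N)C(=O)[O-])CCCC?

17

Hydrogens are implicit in SMILES; fill each atom to its normal valence:
  6 × C: 2 H each → 12
  3 × C (aromatic): no H
  3 × C: no H
  2 × O: no H
  2 × O (charge -1): no H
  1 × C: 3 H
  1 × C (aromatic): 1 H
  1 × N: 1 H
  1 × N (aromatic): no H
  1 × N: no H
  Total hydrogens = 17.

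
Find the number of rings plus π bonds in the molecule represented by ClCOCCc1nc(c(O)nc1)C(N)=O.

Molecular formula from the SMILES: C8H10ClN3O3.
DoU = (2C + 2 + N − H − X)/2 = (2·8 + 2 + 3 − 10 − 1)/2 = 10/2 = 5.
(Structurally: 1 ring(s) + 4 π bond(s) = 5.)

5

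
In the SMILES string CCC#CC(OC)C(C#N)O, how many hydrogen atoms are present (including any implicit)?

Hydrogens are implicit in SMILES; fill each atom to its normal valence:
  3 × C: no H
  2 × C: 3 H each → 6
  2 × C: 1 H each → 2
  1 × C: 2 H
  1 × N: no H
  1 × O: 1 H
  1 × O: no H
  Total hydrogens = 11.

11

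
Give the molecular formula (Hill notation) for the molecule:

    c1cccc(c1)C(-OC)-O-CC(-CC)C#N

C13H17NO2

Heavy atoms from the SMILES: 13 C, 1 N, 2 O.
Implicit hydrogens by atom environment:
  5 × C (aromatic): 1 H each → 5
  2 × C: 3 H each → 6
  2 × C: 2 H each → 4
  2 × C: 1 H each → 2
  2 × O: no H
  1 × C: no H
  1 × C (aromatic): no H
  1 × N: no H
  Total hydrogens = 17.
Molecular formula: C13H17NO2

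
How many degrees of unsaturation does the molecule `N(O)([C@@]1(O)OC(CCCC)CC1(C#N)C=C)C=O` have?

5

Molecular formula from the SMILES: C12H18N2O4.
DoU = (2C + 2 + N − H − X)/2 = (2·12 + 2 + 2 − 18 − 0)/2 = 10/2 = 5.
(Structurally: 1 ring(s) + 4 π bond(s) = 5.)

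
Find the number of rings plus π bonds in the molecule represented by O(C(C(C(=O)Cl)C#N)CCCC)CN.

3

Molecular formula from the SMILES: C9H15ClN2O2.
DoU = (2C + 2 + N − H − X)/2 = (2·9 + 2 + 2 − 15 − 1)/2 = 6/2 = 3.
(Structurally: 0 ring(s) + 3 π bond(s) = 3.)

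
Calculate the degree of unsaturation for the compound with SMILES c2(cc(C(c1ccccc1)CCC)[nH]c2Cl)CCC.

Molecular formula from the SMILES: C17H22ClN.
DoU = (2C + 2 + N − H − X)/2 = (2·17 + 2 + 1 − 22 − 1)/2 = 14/2 = 7.
(Structurally: 2 ring(s) + 5 π bond(s) = 7.)

7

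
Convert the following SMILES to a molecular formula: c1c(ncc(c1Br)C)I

C6H5BrIN

Heavy atoms from the SMILES: 1 Br, 6 C, 1 I, 1 N.
Implicit hydrogens by atom environment:
  3 × C (aromatic): no H
  2 × C (aromatic): 1 H each → 2
  1 × Br: no H
  1 × C: 3 H
  1 × I: no H
  1 × N (aromatic): no H
  Total hydrogens = 5.
Molecular formula: C6H5BrIN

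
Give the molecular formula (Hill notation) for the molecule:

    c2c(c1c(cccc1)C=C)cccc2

Heavy atoms from the SMILES: 14 C.
Implicit hydrogens by atom environment:
  9 × C (aromatic): 1 H each → 9
  3 × C (aromatic): no H
  1 × C: 2 H
  1 × C: 1 H
  Total hydrogens = 12.
Molecular formula: C14H12

C14H12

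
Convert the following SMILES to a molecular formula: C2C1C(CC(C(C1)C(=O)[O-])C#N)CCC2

Heavy atoms from the SMILES: 12 C, 1 N, 2 O.
Implicit hydrogens by atom environment:
  6 × C: 2 H each → 12
  4 × C: 1 H each → 4
  2 × C: no H
  1 × N: no H
  1 × O: no H
  1 × O (charge -1): no H
  Total hydrogens = 16.
Net charge -1.
Molecular formula: C12H16NO2-

C12H16NO2-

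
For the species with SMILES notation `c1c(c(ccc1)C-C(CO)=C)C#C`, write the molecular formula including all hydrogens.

C12H12O

Heavy atoms from the SMILES: 12 C, 1 O.
Implicit hydrogens by atom environment:
  4 × C (aromatic): 1 H each → 4
  3 × C: 2 H each → 6
  2 × C: no H
  2 × C (aromatic): no H
  1 × C: 1 H
  1 × O: 1 H
  Total hydrogens = 12.
Molecular formula: C12H12O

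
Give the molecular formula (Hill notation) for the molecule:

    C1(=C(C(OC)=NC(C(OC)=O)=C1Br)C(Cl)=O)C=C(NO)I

Heavy atoms from the SMILES: 1 Br, 11 C, 1 Cl, 1 I, 2 N, 5 O.
Implicit hydrogens by atom environment:
  5 × C (aromatic): no H
  4 × O: no H
  3 × C: no H
  2 × C: 3 H each → 6
  1 × Br: no H
  1 × C: 1 H
  1 × Cl: no H
  1 × I: no H
  1 × N: 1 H
  1 × N (aromatic): no H
  1 × O: 1 H
  Total hydrogens = 9.
Molecular formula: C11H9BrClIN2O5

C11H9BrClIN2O5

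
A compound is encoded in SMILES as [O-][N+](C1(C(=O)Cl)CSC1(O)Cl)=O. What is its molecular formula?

Heavy atoms from the SMILES: 4 C, 2 Cl, 1 N, 4 O, 1 S.
Implicit hydrogens by atom environment:
  3 × C: no H
  2 × Cl: no H
  2 × O: no H
  1 × C: 2 H
  1 × N (charge +1): no H
  1 × O: 1 H
  1 × O (charge -1): no H
  1 × S: no H
  Total hydrogens = 3.
Molecular formula: C4H3Cl2NO4S

C4H3Cl2NO4S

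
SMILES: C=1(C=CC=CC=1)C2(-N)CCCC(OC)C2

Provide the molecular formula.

C13H19NO

Heavy atoms from the SMILES: 13 C, 1 N, 1 O.
Implicit hydrogens by atom environment:
  5 × C (aromatic): 1 H each → 5
  4 × C: 2 H each → 8
  1 × C: 3 H
  1 × C: 1 H
  1 × C: no H
  1 × C (aromatic): no H
  1 × N: 2 H
  1 × O: no H
  Total hydrogens = 19.
Molecular formula: C13H19NO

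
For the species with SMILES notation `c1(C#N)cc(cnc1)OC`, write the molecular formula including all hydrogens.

Heavy atoms from the SMILES: 7 C, 2 N, 1 O.
Implicit hydrogens by atom environment:
  3 × C (aromatic): 1 H each → 3
  2 × C (aromatic): no H
  1 × C: 3 H
  1 × C: no H
  1 × N (aromatic): no H
  1 × N: no H
  1 × O: no H
  Total hydrogens = 6.
Molecular formula: C7H6N2O

C7H6N2O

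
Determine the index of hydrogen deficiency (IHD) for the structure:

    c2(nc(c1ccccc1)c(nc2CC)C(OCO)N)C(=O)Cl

Molecular formula from the SMILES: C15H16ClN3O3.
DoU = (2C + 2 + N − H − X)/2 = (2·15 + 2 + 3 − 16 − 1)/2 = 18/2 = 9.
(Structurally: 2 ring(s) + 7 π bond(s) = 9.)

9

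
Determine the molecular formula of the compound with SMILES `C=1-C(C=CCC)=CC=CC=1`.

C10H12

Heavy atoms from the SMILES: 10 C.
Implicit hydrogens by atom environment:
  5 × C (aromatic): 1 H each → 5
  2 × C: 1 H each → 2
  1 × C: 3 H
  1 × C: 2 H
  1 × C (aromatic): no H
  Total hydrogens = 12.
Molecular formula: C10H12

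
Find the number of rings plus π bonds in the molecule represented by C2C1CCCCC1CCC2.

2

Molecular formula from the SMILES: C10H18.
DoU = (2C + 2 + N − H − X)/2 = (2·10 + 2 + 0 − 18 − 0)/2 = 4/2 = 2.
(Structurally: 2 ring(s) + 0 π bond(s) = 2.)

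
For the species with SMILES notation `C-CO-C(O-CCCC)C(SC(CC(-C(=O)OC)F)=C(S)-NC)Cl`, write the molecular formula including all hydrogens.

C15H27ClFNO4S2

Heavy atoms from the SMILES: 15 C, 1 Cl, 1 F, 1 N, 4 O, 2 S.
Implicit hydrogens by atom environment:
  5 × C: 2 H each → 10
  4 × C: 3 H each → 12
  4 × O: no H
  3 × C: 1 H each → 3
  3 × C: no H
  1 × Cl: no H
  1 × F: no H
  1 × N: 1 H
  1 × S: 1 H
  1 × S: no H
  Total hydrogens = 27.
Molecular formula: C15H27ClFNO4S2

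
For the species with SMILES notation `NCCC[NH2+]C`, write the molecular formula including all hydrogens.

Heavy atoms from the SMILES: 4 C, 2 N.
Implicit hydrogens by atom environment:
  3 × C: 2 H each → 6
  1 × C: 3 H
  1 × N: 2 H
  1 × N (charge +1): 2 H
  Total hydrogens = 13.
Net charge +1.
Molecular formula: C4H13N2+

C4H13N2+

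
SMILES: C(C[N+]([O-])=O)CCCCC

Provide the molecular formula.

Heavy atoms from the SMILES: 7 C, 1 N, 2 O.
Implicit hydrogens by atom environment:
  6 × C: 2 H each → 12
  1 × C: 3 H
  1 × N (charge +1): no H
  1 × O: no H
  1 × O (charge -1): no H
  Total hydrogens = 15.
Molecular formula: C7H15NO2

C7H15NO2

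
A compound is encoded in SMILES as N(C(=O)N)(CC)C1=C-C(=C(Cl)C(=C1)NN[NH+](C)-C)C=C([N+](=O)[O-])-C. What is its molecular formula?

Heavy atoms from the SMILES: 14 C, 1 Cl, 6 N, 3 O.
Implicit hydrogens by atom environment:
  4 × C: 3 H each → 12
  4 × C (aromatic): no H
  2 × C (aromatic): 1 H each → 2
  2 × C: no H
  2 × N: 1 H each → 2
  2 × O: no H
  1 × C: 2 H
  1 × C: 1 H
  1 × Cl: no H
  1 × N: 2 H
  1 × N (charge +1): 1 H
  1 × N (charge +1): no H
  1 × N: no H
  1 × O (charge -1): no H
  Total hydrogens = 22.
Net charge +1.
Molecular formula: C14H22ClN6O3+

C14H22ClN6O3+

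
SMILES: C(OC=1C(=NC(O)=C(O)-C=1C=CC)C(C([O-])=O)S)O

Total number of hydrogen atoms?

12

Hydrogens are implicit in SMILES; fill each atom to its normal valence:
  5 × C (aromatic): no H
  3 × C: 1 H each → 3
  3 × O: 1 H each → 3
  2 × O: no H
  1 × C: 3 H
  1 × C: 2 H
  1 × C: no H
  1 × N (aromatic): no H
  1 × O (charge -1): no H
  1 × S: 1 H
  Total hydrogens = 12.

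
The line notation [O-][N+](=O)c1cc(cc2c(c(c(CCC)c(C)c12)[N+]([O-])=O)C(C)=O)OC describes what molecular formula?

Heavy atoms from the SMILES: 17 C, 2 N, 6 O.
Implicit hydrogens by atom environment:
  8 × C (aromatic): no H
  4 × C: 3 H each → 12
  4 × O: no H
  2 × C: 2 H each → 4
  2 × C (aromatic): 1 H each → 2
  2 × N (charge +1): no H
  2 × O (charge -1): no H
  1 × C: no H
  Total hydrogens = 18.
Molecular formula: C17H18N2O6

C17H18N2O6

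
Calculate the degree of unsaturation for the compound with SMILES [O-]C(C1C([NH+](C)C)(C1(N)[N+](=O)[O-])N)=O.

3

Molecular formula from the SMILES: C6H12N4O4.
DoU = (2C + 2 + N − H − X)/2 = (2·6 + 2 + 4 − 12 − 0)/2 = 6/2 = 3.
(Structurally: 1 ring(s) + 2 π bond(s) = 3.)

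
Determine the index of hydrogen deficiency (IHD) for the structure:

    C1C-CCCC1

Molecular formula from the SMILES: C6H12.
DoU = (2C + 2 + N − H − X)/2 = (2·6 + 2 + 0 − 12 − 0)/2 = 2/2 = 1.
(Structurally: 1 ring(s) + 0 π bond(s) = 1.)

1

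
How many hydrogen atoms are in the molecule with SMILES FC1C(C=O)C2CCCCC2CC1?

Hydrogens are implicit in SMILES; fill each atom to its normal valence:
  6 × C: 2 H each → 12
  5 × C: 1 H each → 5
  1 × F: no H
  1 × O: no H
  Total hydrogens = 17.

17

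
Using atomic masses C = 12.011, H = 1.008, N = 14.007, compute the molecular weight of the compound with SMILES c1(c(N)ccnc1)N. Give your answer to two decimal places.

Molecular formula: C5H7N3.
M = 5×12.011 + 7×1.008 + 3×14.007 = 109.13 g/mol.

109.13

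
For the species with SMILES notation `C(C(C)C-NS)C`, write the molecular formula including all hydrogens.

Heavy atoms from the SMILES: 5 C, 1 N, 1 S.
Implicit hydrogens by atom environment:
  2 × C: 3 H each → 6
  2 × C: 2 H each → 4
  1 × C: 1 H
  1 × N: 1 H
  1 × S: 1 H
  Total hydrogens = 13.
Molecular formula: C5H13NS

C5H13NS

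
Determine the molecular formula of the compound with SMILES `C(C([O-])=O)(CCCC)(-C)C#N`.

C8H12NO2-

Heavy atoms from the SMILES: 8 C, 1 N, 2 O.
Implicit hydrogens by atom environment:
  3 × C: 2 H each → 6
  3 × C: no H
  2 × C: 3 H each → 6
  1 × N: no H
  1 × O: no H
  1 × O (charge -1): no H
  Total hydrogens = 12.
Net charge -1.
Molecular formula: C8H12NO2-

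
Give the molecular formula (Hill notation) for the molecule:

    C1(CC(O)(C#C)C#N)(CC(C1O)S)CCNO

Heavy atoms from the SMILES: 11 C, 2 N, 3 O, 1 S.
Implicit hydrogens by atom environment:
  4 × C: 2 H each → 8
  4 × C: no H
  3 × C: 1 H each → 3
  3 × O: 1 H each → 3
  1 × N: 1 H
  1 × N: no H
  1 × S: 1 H
  Total hydrogens = 16.
Molecular formula: C11H16N2O3S

C11H16N2O3S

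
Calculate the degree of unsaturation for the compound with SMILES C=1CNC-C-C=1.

2

Molecular formula from the SMILES: C5H9N.
DoU = (2C + 2 + N − H − X)/2 = (2·5 + 2 + 1 − 9 − 0)/2 = 4/2 = 2.
(Structurally: 1 ring(s) + 1 π bond(s) = 2.)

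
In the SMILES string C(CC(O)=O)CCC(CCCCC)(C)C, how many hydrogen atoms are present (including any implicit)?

26

Hydrogens are implicit in SMILES; fill each atom to its normal valence:
  8 × C: 2 H each → 16
  3 × C: 3 H each → 9
  2 × C: no H
  1 × O: 1 H
  1 × O: no H
  Total hydrogens = 26.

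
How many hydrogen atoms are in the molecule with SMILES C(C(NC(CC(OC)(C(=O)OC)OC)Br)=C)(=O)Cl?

15

Hydrogens are implicit in SMILES; fill each atom to its normal valence:
  5 × O: no H
  4 × C: no H
  3 × C: 3 H each → 9
  2 × C: 2 H each → 4
  1 × Br: no H
  1 × C: 1 H
  1 × Cl: no H
  1 × N: 1 H
  Total hydrogens = 15.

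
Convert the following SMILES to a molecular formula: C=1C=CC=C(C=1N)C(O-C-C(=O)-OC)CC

Heavy atoms from the SMILES: 12 C, 1 N, 3 O.
Implicit hydrogens by atom environment:
  4 × C (aromatic): 1 H each → 4
  3 × O: no H
  2 × C: 3 H each → 6
  2 × C: 2 H each → 4
  2 × C (aromatic): no H
  1 × C: 1 H
  1 × C: no H
  1 × N: 2 H
  Total hydrogens = 17.
Molecular formula: C12H17NO3

C12H17NO3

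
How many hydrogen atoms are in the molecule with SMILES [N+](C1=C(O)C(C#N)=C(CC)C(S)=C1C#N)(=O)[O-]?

Hydrogens are implicit in SMILES; fill each atom to its normal valence:
  6 × C (aromatic): no H
  2 × C: no H
  2 × N: no H
  1 × C: 3 H
  1 × C: 2 H
  1 × N (charge +1): no H
  1 × O: 1 H
  1 × O: no H
  1 × O (charge -1): no H
  1 × S: 1 H
  Total hydrogens = 7.

7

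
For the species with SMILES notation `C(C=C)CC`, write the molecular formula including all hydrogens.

C5H10

Heavy atoms from the SMILES: 5 C.
Implicit hydrogens by atom environment:
  3 × C: 2 H each → 6
  1 × C: 3 H
  1 × C: 1 H
  Total hydrogens = 10.
Molecular formula: C5H10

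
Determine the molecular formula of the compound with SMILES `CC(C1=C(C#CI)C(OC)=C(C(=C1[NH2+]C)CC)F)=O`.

C14H16FINO2+

Heavy atoms from the SMILES: 14 C, 1 F, 1 I, 1 N, 2 O.
Implicit hydrogens by atom environment:
  6 × C (aromatic): no H
  4 × C: 3 H each → 12
  3 × C: no H
  2 × O: no H
  1 × C: 2 H
  1 × F: no H
  1 × I: no H
  1 × N (charge +1): 2 H
  Total hydrogens = 16.
Net charge +1.
Molecular formula: C14H16FINO2+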